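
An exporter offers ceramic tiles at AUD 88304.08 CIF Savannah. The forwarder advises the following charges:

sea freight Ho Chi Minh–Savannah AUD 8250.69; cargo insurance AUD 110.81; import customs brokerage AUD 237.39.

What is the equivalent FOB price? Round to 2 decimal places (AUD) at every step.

FOB price: AUD 79942.58

Not relevant to the conversion: brokerage — on the buyer under both terms; not part of either seller's price.
From CIF to FOB, the seller no longer bears: freight, insurance.
FOB price = 88304.08 − 8250.69 − 110.81 = 79942.58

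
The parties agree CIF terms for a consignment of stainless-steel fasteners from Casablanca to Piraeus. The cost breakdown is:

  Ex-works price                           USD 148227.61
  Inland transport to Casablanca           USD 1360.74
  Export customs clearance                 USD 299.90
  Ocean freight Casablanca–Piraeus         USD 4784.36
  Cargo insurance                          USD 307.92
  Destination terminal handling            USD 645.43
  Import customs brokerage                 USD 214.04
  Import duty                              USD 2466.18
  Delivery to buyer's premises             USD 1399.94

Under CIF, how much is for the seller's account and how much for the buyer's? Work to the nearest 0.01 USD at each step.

Seller: USD 154980.53; buyer: USD 4725.59

CIF: the seller pays costs through ocean freight and marine insurance to the destination port.
Seller's account: goods 148227.61 + inland to port 1360.74 + export clearance 299.90 + freight 4784.36 + insurance 307.92 = 154980.53
Buyer's account: destination terminal 645.43 + brokerage 214.04 + duty 2466.18 + delivery 1399.94 = 4725.59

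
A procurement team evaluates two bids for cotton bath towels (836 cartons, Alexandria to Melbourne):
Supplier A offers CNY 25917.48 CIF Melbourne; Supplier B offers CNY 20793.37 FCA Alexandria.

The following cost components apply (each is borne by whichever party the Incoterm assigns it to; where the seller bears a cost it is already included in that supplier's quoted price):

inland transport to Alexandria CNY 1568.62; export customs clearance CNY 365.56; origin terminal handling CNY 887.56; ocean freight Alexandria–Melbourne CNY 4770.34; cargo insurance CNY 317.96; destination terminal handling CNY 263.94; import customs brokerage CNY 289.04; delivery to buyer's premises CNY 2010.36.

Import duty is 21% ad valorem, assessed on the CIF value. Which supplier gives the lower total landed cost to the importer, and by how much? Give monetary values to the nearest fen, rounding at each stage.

Supplier A is cheaper by CNY 1030.62

Supplier A (CIF):
The CIF price already equals the CIF value: 25917.48
Import duty = 25917.48 × 21% = 5442.67
Buyer bears (A): 263.94 + 289.04 + 2010.36 = 2563.34
Landed cost (A) = invoice 25917.48 + 2563.34 + duty 5442.67 = 33923.49
Supplier B (FCA):
CIF value = FCA price + origin terminal + freight + insurance = 20793.37 + 887.56 + 4770.34 + 317.96 = 26769.23
Import duty = 26769.23 × 21% = 5621.54
Buyer bears (B): 887.56 + 4770.34 + 317.96 + 263.94 + 289.04 + 2010.36 = 8539.20
Landed cost (B) = invoice 20793.37 + 8539.20 + duty 5621.54 = 34954.11
Difference = |33923.49 − 34954.11| = 1030.62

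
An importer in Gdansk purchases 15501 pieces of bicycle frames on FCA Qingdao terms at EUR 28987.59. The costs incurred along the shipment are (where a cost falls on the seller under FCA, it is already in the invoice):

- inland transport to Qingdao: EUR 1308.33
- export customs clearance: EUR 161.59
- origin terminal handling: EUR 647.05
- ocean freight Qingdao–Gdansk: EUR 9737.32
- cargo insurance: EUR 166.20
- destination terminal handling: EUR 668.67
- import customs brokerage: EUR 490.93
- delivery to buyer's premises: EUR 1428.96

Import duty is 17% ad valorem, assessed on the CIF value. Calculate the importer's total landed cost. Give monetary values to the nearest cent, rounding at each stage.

Total landed cost: EUR 48848.21

FCA: the seller delivers export-cleared goods to the carrier; the buyer bears costs from that point.
Already in the invoice (seller's account under FCA): inland to port, export clearance — exclude.
CIF value = FCA price + origin terminal + freight + insurance = 28987.59 + 647.05 + 9737.32 + 166.20 = 39538.16
Import duty = 39538.16 × 17% = 6721.49
Buyer bears: origin terminal 647.05 + freight 9737.32 + insurance 166.20 + destination terminal 668.67 + brokerage 490.93 + delivery 1428.96 + duty 6721.49 = 19860.62
Landed cost = invoice 28987.59 + 19860.62 = 48848.21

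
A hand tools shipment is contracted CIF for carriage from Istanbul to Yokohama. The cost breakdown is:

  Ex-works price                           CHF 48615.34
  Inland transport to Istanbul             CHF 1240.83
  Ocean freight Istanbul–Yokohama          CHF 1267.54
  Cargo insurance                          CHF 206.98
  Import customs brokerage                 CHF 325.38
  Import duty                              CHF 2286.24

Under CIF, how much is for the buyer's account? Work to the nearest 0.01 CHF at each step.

Buyer's account: CHF 2611.62

CIF: the seller pays costs through ocean freight and marine insurance to the destination port.
Seller's account: goods 48615.34 + inland to port 1240.83 + freight 1267.54 + insurance 206.98 = 51330.69
Buyer's account: brokerage 325.38 + duty 2286.24 = 2611.62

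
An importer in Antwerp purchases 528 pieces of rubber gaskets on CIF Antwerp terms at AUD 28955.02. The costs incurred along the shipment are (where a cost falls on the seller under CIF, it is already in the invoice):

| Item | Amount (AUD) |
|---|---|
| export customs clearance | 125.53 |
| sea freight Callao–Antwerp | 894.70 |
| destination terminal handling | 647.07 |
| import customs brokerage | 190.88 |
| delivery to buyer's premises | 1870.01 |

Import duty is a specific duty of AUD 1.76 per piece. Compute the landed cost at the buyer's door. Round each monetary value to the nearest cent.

CIF: the seller pays costs through ocean freight and marine insurance to the destination port.
Already in the invoice (seller's account under CIF): export clearance, freight — exclude.
The CIF price already equals the CIF value: 28955.02
Import duty = 528 × 1.76 = 929.28
Buyer bears: destination terminal 647.07 + brokerage 190.88 + delivery 1870.01 + duty 929.28 = 3637.24
Landed cost = invoice 28955.02 + 3637.24 = 32592.26

Total landed cost: AUD 32592.26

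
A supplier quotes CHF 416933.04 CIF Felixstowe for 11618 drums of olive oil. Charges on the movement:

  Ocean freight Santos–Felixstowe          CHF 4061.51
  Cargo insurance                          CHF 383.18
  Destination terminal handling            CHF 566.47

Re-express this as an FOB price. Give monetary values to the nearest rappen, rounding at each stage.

Not relevant to the conversion: destination terminal — on the buyer under both terms; not part of either seller's price.
From CIF to FOB, the seller no longer bears: freight, insurance.
FOB price = 416933.04 − 4061.51 − 383.18 = 412488.35

FOB price: CHF 412488.35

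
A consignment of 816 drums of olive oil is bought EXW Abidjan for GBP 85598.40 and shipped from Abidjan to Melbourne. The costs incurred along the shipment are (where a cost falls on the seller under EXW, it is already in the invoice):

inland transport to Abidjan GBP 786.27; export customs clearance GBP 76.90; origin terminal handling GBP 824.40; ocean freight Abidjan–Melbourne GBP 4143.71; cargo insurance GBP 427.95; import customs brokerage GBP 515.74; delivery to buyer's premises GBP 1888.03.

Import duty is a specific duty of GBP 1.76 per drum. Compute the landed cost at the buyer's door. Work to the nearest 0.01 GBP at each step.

Total landed cost: GBP 95697.56

EXW: the seller makes goods available at their premises; the buyer bears all onward costs.
CIF value = EXW price + inland to port + export clearance + origin terminal + freight + insurance = 85598.40 + 786.27 + 76.90 + 824.40 + 4143.71 + 427.95 = 91857.63
Import duty = 816 × 1.76 = 1436.16
Buyer bears: inland to port 786.27 + export clearance 76.90 + origin terminal 824.40 + freight 4143.71 + insurance 427.95 + brokerage 515.74 + delivery 1888.03 + duty 1436.16 = 10099.16
Landed cost = invoice 85598.40 + 10099.16 = 95697.56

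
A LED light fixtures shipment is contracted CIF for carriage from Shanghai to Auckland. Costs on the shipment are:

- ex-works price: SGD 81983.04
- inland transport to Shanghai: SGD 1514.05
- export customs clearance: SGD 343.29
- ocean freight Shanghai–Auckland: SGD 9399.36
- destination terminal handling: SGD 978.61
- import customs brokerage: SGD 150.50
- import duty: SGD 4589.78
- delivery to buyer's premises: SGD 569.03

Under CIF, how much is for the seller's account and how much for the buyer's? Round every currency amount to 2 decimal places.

Seller: SGD 93239.74; buyer: SGD 6287.92

CIF: the seller pays costs through ocean freight and marine insurance to the destination port.
Seller's account: goods 81983.04 + inland to port 1514.05 + export clearance 343.29 + freight 9399.36 = 93239.74
Buyer's account: destination terminal 978.61 + brokerage 150.50 + duty 4589.78 + delivery 569.03 = 6287.92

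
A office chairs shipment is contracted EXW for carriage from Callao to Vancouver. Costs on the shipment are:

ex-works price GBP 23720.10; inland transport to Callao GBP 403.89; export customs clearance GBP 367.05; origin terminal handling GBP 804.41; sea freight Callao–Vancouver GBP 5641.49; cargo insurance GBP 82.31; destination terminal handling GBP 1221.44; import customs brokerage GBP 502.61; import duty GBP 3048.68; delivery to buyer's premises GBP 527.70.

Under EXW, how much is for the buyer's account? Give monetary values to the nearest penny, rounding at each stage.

EXW: the seller makes goods available at their premises; the buyer bears all onward costs.
Seller's account: goods 23720.10 = 23720.10
Buyer's account: inland to port 403.89 + export clearance 367.05 + origin terminal 804.41 + freight 5641.49 + insurance 82.31 + destination terminal 1221.44 + brokerage 502.61 + duty 3048.68 + delivery 527.70 = 12599.58

Buyer's account: GBP 12599.58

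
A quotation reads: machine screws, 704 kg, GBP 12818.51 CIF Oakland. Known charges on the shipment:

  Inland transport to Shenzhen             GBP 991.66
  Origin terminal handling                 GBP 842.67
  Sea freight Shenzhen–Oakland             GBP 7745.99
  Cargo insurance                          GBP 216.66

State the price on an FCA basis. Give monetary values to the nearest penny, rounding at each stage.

Not relevant to the conversion: inland to port — on the seller under both CIF and FCA; already in the CIF price and stays in the FCA price.
From CIF to FCA, the seller no longer bears: origin terminal, freight, insurance.
FCA price = 12818.51 − 842.67 − 7745.99 − 216.66 = 4013.19

FCA price: GBP 4013.19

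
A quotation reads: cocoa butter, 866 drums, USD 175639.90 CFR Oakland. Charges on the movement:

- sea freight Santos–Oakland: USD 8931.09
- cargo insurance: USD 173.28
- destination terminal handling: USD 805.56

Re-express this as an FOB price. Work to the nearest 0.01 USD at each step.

FOB price: USD 166708.81

Not relevant to the conversion: insurance, destination terminal — on the buyer under both terms; not part of either seller's price.
From CFR to FOB, the seller no longer bears: freight.
FOB price = 175639.90 − 8931.09 = 166708.81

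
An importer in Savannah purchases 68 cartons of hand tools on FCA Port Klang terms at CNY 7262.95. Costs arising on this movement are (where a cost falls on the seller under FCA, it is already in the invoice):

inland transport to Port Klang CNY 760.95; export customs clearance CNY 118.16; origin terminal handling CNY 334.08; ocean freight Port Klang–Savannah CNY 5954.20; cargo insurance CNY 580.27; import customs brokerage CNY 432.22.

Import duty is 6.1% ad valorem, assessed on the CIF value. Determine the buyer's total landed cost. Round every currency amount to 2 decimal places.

FCA: the seller delivers export-cleared goods to the carrier; the buyer bears costs from that point.
Already in the invoice (seller's account under FCA): inland to port, export clearance — exclude.
CIF value = FCA price + origin terminal + freight + insurance = 7262.95 + 334.08 + 5954.20 + 580.27 = 14131.50
Import duty = 14131.50 × 6.1% = 862.02
Buyer bears: origin terminal 334.08 + freight 5954.20 + insurance 580.27 + brokerage 432.22 + duty 862.02 = 8162.79
Landed cost = invoice 7262.95 + 8162.79 = 15425.74

Total landed cost: CNY 15425.74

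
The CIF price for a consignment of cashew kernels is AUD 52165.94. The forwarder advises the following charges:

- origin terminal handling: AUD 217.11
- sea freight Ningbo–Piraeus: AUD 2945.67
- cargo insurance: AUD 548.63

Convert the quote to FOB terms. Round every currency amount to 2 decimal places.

FOB price: AUD 48671.64

Not relevant to the conversion: origin terminal — on the seller under both CIF and FOB; already in the CIF price and stays in the FOB price.
From CIF to FOB, the seller no longer bears: freight, insurance.
FOB price = 52165.94 − 2945.67 − 548.63 = 48671.64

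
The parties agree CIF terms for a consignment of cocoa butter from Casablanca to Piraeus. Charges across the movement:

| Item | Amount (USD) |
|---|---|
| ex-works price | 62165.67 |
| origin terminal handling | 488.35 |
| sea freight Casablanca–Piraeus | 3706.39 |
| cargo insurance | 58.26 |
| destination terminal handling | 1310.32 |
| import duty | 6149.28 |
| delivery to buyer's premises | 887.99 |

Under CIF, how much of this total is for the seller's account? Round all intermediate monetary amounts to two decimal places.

Seller's account: USD 66418.67

CIF: the seller pays costs through ocean freight and marine insurance to the destination port.
Seller's account: goods 62165.67 + origin terminal 488.35 + freight 3706.39 + insurance 58.26 = 66418.67
Buyer's account: destination terminal 1310.32 + duty 6149.28 + delivery 887.99 = 8347.59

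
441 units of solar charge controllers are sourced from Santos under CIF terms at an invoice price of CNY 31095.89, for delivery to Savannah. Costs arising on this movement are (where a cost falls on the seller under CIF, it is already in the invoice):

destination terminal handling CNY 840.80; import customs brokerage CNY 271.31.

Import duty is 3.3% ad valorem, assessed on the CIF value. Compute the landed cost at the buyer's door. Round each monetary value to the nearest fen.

Total landed cost: CNY 33234.16

CIF: the seller pays costs through ocean freight and marine insurance to the destination port.
The CIF price already equals the CIF value: 31095.89
Import duty = 31095.89 × 3.3% = 1026.16
Buyer bears: destination terminal 840.80 + brokerage 271.31 + duty 1026.16 = 2138.27
Landed cost = invoice 31095.89 + 2138.27 = 33234.16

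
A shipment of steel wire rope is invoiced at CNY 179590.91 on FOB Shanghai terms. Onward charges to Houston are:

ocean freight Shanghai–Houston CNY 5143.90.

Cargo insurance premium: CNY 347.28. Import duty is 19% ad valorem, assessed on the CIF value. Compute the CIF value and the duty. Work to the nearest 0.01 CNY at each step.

CIF = FOB price + freight + insurance
CIF = 179590.91 + 5143.90 + 347.28 = 185082.09
Import duty = 185082.09 × 19% = 35165.60

CIF value: CNY 185082.09; import duty: CNY 35165.60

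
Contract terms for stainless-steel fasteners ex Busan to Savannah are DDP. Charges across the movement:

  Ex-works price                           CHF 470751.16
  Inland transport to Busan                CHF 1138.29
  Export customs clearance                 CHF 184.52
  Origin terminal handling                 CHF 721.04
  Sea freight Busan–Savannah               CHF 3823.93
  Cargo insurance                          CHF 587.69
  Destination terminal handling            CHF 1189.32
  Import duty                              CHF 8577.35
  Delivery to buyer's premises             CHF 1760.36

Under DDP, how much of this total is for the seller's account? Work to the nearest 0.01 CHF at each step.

Seller's account: CHF 488733.66

DDP: the seller bears all costs including import duty.
Seller's account: goods 470751.16 + inland to port 1138.29 + export clearance 184.52 + origin terminal 721.04 + freight 3823.93 + insurance 587.69 + destination terminal 1189.32 + duty 8577.35 + delivery 1760.36 = 488733.66
Buyer's account: 0.00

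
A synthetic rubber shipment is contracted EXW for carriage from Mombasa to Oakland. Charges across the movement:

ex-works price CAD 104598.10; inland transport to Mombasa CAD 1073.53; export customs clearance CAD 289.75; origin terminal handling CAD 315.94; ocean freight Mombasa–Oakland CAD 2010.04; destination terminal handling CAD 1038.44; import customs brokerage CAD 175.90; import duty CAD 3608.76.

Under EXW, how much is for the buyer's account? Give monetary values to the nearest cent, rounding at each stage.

Buyer's account: CAD 8512.36

EXW: the seller makes goods available at their premises; the buyer bears all onward costs.
Seller's account: goods 104598.10 = 104598.10
Buyer's account: inland to port 1073.53 + export clearance 289.75 + origin terminal 315.94 + freight 2010.04 + destination terminal 1038.44 + brokerage 175.90 + duty 3608.76 = 8512.36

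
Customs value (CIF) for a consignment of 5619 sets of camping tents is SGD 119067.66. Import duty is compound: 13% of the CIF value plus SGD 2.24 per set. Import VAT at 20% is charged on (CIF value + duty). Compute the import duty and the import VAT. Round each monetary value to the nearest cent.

Import duty: SGD 28065.36; import VAT: SGD 29426.60

Ad valorem component: 119067.66 × 13% = 15478.80
Specific component: 5619 × 2.24 = 12586.56
Import duty = 15478.80 + 12586.56 = 28065.36
VAT base = CIF + duty = 119067.66 + 28065.36 = 147133.02
Import VAT = 147133.02 × 20% = 29426.60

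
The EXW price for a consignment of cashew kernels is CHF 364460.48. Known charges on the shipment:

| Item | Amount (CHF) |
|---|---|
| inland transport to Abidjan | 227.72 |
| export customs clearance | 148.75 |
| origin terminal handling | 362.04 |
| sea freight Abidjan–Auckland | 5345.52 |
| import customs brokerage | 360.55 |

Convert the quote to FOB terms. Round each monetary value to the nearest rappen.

FOB price: CHF 365198.99

Not relevant to the conversion: freight, brokerage — on the buyer under both terms; not part of either seller's price.
From EXW to FOB, the seller additionally bears: inland to port, export clearance, origin terminal.
FOB price = 364460.48 + 227.72 + 148.75 + 362.04 = 365198.99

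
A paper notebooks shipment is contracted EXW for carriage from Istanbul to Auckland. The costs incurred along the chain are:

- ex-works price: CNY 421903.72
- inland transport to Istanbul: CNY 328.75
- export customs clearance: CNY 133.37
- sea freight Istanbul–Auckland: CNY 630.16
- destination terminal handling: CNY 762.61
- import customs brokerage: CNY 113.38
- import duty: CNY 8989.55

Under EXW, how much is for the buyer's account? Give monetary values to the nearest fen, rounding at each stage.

EXW: the seller makes goods available at their premises; the buyer bears all onward costs.
Seller's account: goods 421903.72 = 421903.72
Buyer's account: inland to port 328.75 + export clearance 133.37 + freight 630.16 + destination terminal 762.61 + brokerage 113.38 + duty 8989.55 = 10957.82

Buyer's account: CNY 10957.82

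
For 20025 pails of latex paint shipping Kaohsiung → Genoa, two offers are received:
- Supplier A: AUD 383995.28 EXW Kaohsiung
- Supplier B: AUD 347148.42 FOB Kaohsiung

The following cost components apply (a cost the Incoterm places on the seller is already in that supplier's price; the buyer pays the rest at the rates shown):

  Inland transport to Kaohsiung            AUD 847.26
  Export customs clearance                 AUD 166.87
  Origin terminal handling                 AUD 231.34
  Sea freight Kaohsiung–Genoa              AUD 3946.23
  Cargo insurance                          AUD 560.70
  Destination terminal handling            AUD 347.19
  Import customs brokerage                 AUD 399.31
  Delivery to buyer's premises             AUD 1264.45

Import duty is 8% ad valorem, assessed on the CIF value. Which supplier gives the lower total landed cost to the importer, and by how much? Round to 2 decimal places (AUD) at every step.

Supplier B is cheaper by AUD 41139.71

Supplier A (EXW):
CIF value = EXW price + inland to port + export clearance + origin terminal + freight + insurance = 383995.28 + 847.26 + 166.87 + 231.34 + 3946.23 + 560.70 = 389747.68
Import duty = 389747.68 × 8% = 31179.81
Buyer bears (A): 847.26 + 166.87 + 231.34 + 3946.23 + 560.70 + 347.19 + 399.31 + 1264.45 = 7763.35
Landed cost (A) = invoice 383995.28 + 7763.35 + duty 31179.81 = 422938.44
Supplier B (FOB):
CIF value = FOB price + freight + insurance = 347148.42 + 3946.23 + 560.70 = 351655.35
Import duty = 351655.35 × 8% = 28132.43
Buyer bears (B): 3946.23 + 560.70 + 347.19 + 399.31 + 1264.45 = 6517.88
Landed cost (B) = invoice 347148.42 + 6517.88 + duty 28132.43 = 381798.73
Difference = |422938.44 − 381798.73| = 41139.71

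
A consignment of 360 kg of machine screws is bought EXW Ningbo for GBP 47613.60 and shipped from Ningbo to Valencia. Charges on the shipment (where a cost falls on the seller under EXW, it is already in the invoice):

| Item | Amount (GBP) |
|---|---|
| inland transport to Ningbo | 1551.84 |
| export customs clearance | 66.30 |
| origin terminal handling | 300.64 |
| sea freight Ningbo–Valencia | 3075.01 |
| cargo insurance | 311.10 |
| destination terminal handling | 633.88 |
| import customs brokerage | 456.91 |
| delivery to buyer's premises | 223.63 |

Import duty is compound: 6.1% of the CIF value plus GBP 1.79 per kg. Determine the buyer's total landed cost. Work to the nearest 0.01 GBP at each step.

Total landed cost: GBP 58105.34

EXW: the seller makes goods available at their premises; the buyer bears all onward costs.
CIF value = EXW price + inland to port + export clearance + origin terminal + freight + insurance = 47613.60 + 1551.84 + 66.30 + 300.64 + 3075.01 + 311.10 = 52918.49
Ad valorem component: 52918.49 × 6.1% = 3228.03
Specific component: 360 × 1.79 = 644.40
Import duty = 3228.03 + 644.40 = 3872.43
Buyer bears: inland to port 1551.84 + export clearance 66.30 + origin terminal 300.64 + freight 3075.01 + insurance 311.10 + destination terminal 633.88 + brokerage 456.91 + delivery 223.63 + duty 3872.43 = 10491.74
Landed cost = invoice 47613.60 + 10491.74 = 58105.34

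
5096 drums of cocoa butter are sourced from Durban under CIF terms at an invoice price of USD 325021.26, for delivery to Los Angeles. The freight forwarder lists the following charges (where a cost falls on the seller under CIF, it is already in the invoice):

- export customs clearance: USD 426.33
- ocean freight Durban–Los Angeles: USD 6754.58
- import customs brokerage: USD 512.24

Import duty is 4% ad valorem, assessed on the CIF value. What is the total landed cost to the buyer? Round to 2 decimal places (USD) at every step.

Total landed cost: USD 338534.35

CIF: the seller pays costs through ocean freight and marine insurance to the destination port.
Already in the invoice (seller's account under CIF): export clearance, freight — exclude.
The CIF price already equals the CIF value: 325021.26
Import duty = 325021.26 × 4% = 13000.85
Buyer bears: brokerage 512.24 + duty 13000.85 = 13513.09
Landed cost = invoice 325021.26 + 13513.09 = 338534.35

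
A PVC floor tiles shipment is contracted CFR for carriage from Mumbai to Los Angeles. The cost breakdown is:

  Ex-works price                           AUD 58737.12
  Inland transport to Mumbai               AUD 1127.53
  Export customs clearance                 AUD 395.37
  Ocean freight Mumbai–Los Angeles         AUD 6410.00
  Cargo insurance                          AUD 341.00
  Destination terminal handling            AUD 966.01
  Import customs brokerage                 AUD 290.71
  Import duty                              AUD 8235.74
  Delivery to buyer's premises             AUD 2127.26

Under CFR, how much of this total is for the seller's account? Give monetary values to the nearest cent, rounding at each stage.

CFR: the seller pays costs through ocean freight to the destination port, but not insurance.
Seller's account: goods 58737.12 + inland to port 1127.53 + export clearance 395.37 + freight 6410.00 = 66670.02
Buyer's account: insurance 341.00 + destination terminal 966.01 + brokerage 290.71 + duty 8235.74 + delivery 2127.26 = 11960.72

Seller's account: AUD 66670.02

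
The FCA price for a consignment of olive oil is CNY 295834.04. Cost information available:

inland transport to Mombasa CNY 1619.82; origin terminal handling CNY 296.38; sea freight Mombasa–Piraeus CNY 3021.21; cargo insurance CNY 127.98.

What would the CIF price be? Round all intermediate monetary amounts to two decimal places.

Not relevant to the conversion: inland to port — on the seller under both FCA and CIF; already in the FCA price and stays in the CIF price.
From FCA to CIF, the seller additionally bears: origin terminal, freight, insurance.
CIF price = 295834.04 + 296.38 + 3021.21 + 127.98 = 299279.61

CIF price: CNY 299279.61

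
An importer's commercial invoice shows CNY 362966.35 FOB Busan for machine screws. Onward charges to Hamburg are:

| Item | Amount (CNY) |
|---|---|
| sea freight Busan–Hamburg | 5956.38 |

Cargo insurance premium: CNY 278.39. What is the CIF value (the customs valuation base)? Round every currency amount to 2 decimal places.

CIF = FOB price + freight + insurance
CIF = 362966.35 + 5956.38 + 278.39 = 369201.12

CIF value: CNY 369201.12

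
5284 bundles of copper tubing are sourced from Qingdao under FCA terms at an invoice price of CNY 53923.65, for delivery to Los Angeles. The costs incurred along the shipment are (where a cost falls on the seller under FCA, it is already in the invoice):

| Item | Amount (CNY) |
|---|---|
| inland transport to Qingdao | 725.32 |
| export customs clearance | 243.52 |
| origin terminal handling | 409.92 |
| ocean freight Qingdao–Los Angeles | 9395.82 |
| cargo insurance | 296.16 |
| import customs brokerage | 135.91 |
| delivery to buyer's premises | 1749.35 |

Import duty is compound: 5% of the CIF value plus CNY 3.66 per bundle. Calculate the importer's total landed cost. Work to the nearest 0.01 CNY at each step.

FCA: the seller delivers export-cleared goods to the carrier; the buyer bears costs from that point.
Already in the invoice (seller's account under FCA): inland to port, export clearance — exclude.
CIF value = FCA price + origin terminal + freight + insurance = 53923.65 + 409.92 + 9395.82 + 296.16 = 64025.55
Ad valorem component: 64025.55 × 5% = 3201.28
Specific component: 5284 × 3.66 = 19339.44
Import duty = 3201.28 + 19339.44 = 22540.72
Buyer bears: origin terminal 409.92 + freight 9395.82 + insurance 296.16 + brokerage 135.91 + delivery 1749.35 + duty 22540.72 = 34527.88
Landed cost = invoice 53923.65 + 34527.88 = 88451.53

Total landed cost: CNY 88451.53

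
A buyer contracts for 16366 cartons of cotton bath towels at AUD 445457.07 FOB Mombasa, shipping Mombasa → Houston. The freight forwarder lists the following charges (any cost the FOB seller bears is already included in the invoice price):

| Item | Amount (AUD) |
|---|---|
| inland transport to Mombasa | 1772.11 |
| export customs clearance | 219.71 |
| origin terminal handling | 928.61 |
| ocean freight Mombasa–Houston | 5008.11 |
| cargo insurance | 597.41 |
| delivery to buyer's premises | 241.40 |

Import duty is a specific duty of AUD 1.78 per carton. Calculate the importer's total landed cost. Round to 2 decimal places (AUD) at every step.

FOB: the seller bears costs until goods are on board at the origin port; the buyer bears freight, insurance and all costs thereafter.
Already in the invoice (seller's account under FOB): inland to port, export clearance, origin terminal — exclude.
CIF value = FOB price + freight + insurance = 445457.07 + 5008.11 + 597.41 = 451062.59
Import duty = 16366 × 1.78 = 29131.48
Buyer bears: freight 5008.11 + insurance 597.41 + delivery 241.40 + duty 29131.48 = 34978.40
Landed cost = invoice 445457.07 + 34978.40 = 480435.47

Total landed cost: AUD 480435.47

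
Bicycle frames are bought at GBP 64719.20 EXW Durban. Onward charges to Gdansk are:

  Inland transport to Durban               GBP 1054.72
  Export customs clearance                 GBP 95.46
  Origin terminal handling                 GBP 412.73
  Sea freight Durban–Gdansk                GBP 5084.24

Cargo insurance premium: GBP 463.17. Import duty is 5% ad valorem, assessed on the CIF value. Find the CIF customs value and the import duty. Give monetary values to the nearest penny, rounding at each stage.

CIF value: GBP 71829.52; import duty: GBP 3591.48

CIF = EXW price + pre-shipment costs + freight + insurance
CIF = 64719.20 + 1054.72 + 95.46 + 412.73 + 5084.24 + 463.17 = 71829.52
Import duty = 71829.52 × 5% = 3591.48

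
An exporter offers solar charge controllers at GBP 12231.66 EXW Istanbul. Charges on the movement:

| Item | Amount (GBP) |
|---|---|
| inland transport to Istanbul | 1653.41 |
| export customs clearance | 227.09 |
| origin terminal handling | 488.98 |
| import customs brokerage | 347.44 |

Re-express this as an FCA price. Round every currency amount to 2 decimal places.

Not relevant to the conversion: brokerage, origin terminal — on the buyer under both terms; not part of either seller's price.
From EXW to FCA, the seller additionally bears: inland to port, export clearance.
FCA price = 12231.66 + 1653.41 + 227.09 = 14112.16

FCA price: GBP 14112.16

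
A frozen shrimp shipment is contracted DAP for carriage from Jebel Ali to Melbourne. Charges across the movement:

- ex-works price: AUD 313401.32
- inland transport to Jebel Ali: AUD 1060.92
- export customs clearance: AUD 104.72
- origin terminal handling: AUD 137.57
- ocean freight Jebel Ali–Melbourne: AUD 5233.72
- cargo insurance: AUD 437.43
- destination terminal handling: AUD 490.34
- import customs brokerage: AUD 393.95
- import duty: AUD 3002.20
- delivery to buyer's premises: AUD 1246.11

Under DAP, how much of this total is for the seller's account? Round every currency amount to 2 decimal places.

DAP: the seller bears all costs to the named destination except import duty and clearance.
Seller's account: goods 313401.32 + inland to port 1060.92 + export clearance 104.72 + origin terminal 137.57 + freight 5233.72 + insurance 437.43 + destination terminal 490.34 + delivery 1246.11 = 322112.13
Buyer's account: brokerage 393.95 + duty 3002.20 = 3396.15

Seller's account: AUD 322112.13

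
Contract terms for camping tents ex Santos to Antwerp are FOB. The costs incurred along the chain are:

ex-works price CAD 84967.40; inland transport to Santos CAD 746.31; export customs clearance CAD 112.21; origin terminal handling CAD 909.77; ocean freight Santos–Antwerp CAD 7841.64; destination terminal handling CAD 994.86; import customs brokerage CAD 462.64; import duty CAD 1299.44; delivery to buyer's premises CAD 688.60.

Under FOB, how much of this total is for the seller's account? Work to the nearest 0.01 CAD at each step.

FOB: the seller bears costs until goods are on board at the origin port; the buyer bears freight, insurance and all costs thereafter.
Seller's account: goods 84967.40 + inland to port 746.31 + export clearance 112.21 + origin terminal 909.77 = 86735.69
Buyer's account: freight 7841.64 + destination terminal 994.86 + brokerage 462.64 + duty 1299.44 + delivery 688.60 = 11287.18

Seller's account: CAD 86735.69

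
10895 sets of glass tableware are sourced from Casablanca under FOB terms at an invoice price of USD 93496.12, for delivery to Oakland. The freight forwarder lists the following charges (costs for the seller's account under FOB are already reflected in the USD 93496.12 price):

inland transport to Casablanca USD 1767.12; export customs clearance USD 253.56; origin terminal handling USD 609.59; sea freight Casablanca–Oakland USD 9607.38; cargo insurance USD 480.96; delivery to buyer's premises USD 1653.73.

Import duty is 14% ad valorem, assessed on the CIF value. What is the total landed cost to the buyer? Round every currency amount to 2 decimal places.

Total landed cost: USD 119740.01

FOB: the seller bears costs until goods are on board at the origin port; the buyer bears freight, insurance and all costs thereafter.
Already in the invoice (seller's account under FOB): inland to port, export clearance, origin terminal — exclude.
CIF value = FOB price + freight + insurance = 93496.12 + 9607.38 + 480.96 = 103584.46
Import duty = 103584.46 × 14% = 14501.82
Buyer bears: freight 9607.38 + insurance 480.96 + delivery 1653.73 + duty 14501.82 = 26243.89
Landed cost = invoice 93496.12 + 26243.89 = 119740.01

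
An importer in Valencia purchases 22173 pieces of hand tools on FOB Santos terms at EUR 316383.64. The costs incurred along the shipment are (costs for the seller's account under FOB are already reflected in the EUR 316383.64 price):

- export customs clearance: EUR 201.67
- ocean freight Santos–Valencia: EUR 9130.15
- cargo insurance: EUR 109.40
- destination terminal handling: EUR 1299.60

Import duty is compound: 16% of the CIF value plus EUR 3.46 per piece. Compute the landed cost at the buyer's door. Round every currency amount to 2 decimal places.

Total landed cost: EUR 455741.08

FOB: the seller bears costs until goods are on board at the origin port; the buyer bears freight, insurance and all costs thereafter.
Already in the invoice (seller's account under FOB): export clearance — exclude.
CIF value = FOB price + freight + insurance = 316383.64 + 9130.15 + 109.40 = 325623.19
Ad valorem component: 325623.19 × 16% = 52099.71
Specific component: 22173 × 3.46 = 76718.58
Import duty = 52099.71 + 76718.58 = 128818.29
Buyer bears: freight 9130.15 + insurance 109.40 + destination terminal 1299.60 + duty 128818.29 = 139357.44
Landed cost = invoice 316383.64 + 139357.44 = 455741.08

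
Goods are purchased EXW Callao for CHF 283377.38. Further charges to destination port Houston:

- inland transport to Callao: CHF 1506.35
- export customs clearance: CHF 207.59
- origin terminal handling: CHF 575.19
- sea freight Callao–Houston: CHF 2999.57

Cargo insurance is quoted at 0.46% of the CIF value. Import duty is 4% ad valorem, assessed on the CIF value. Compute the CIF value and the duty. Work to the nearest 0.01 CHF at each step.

CIF value: CHF 290000.08; import duty: CHF 11600.00

Let C be the CIF value. C = EXW price + pre-shipment costs + freight + 0.46% × C
C − 0.46% × C = 283377.38 + 1506.35 + 207.59 + 575.19 + 2999.57
0.9954 × C = 288666.08
C = 288666.08 / 0.9954 = 290000.08
Insurance premium = 0.46% × 290000.08 = 1334.00
Import duty = 290000.08 × 4% = 11600.00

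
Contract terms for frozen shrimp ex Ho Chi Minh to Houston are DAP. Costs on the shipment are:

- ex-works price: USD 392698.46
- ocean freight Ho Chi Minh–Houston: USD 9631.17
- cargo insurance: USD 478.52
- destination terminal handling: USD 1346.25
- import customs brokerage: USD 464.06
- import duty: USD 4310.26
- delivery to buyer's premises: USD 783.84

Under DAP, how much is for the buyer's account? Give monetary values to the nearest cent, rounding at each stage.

Buyer's account: USD 4774.32

DAP: the seller bears all costs to the named destination except import duty and clearance.
Seller's account: goods 392698.46 + freight 9631.17 + insurance 478.52 + destination terminal 1346.25 + delivery 783.84 = 404938.24
Buyer's account: brokerage 464.06 + duty 4310.26 = 4774.32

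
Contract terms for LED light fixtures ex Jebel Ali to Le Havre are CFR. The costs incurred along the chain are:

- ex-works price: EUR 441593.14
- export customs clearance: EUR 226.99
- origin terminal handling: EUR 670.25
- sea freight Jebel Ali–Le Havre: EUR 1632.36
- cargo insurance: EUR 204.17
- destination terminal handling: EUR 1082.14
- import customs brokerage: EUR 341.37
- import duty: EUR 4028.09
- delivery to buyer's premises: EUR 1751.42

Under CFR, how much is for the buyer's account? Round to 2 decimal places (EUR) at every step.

CFR: the seller pays costs through ocean freight to the destination port, but not insurance.
Seller's account: goods 441593.14 + export clearance 226.99 + origin terminal 670.25 + freight 1632.36 = 444122.74
Buyer's account: insurance 204.17 + destination terminal 1082.14 + brokerage 341.37 + duty 4028.09 + delivery 1751.42 = 7407.19

Buyer's account: EUR 7407.19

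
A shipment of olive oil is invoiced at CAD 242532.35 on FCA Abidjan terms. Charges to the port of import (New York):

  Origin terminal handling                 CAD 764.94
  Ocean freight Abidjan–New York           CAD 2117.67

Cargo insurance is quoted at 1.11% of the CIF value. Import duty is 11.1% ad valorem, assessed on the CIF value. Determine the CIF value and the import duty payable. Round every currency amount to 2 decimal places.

Let C be the CIF value. C = FCA price + pre-shipment costs + freight + 1.11% × C
C − 1.11% × C = 242532.35 + 764.94 + 2117.67
0.9889 × C = 245414.96
C = 245414.96 / 0.9889 = 248169.64
Insurance premium = 1.11% × 248169.64 = 2754.68
Import duty = 248169.64 × 11.1% = 27546.83

CIF value: CAD 248169.64; import duty: CAD 27546.83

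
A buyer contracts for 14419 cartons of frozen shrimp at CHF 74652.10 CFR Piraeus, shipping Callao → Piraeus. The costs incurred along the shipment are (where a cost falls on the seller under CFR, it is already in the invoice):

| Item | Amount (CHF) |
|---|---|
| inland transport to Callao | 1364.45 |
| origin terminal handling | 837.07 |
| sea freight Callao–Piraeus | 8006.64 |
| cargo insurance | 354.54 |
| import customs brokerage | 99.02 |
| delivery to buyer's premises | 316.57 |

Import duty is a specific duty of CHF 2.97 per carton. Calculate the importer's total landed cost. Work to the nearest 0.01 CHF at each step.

Total landed cost: CHF 118246.66

CFR: the seller pays costs through ocean freight to the destination port, but not insurance.
Already in the invoice (seller's account under CFR): inland to port, origin terminal, freight — exclude.
CIF value = CFR price + insurance = 74652.10 + 354.54 = 75006.64
Import duty = 14419 × 2.97 = 42824.43
Buyer bears: insurance 354.54 + brokerage 99.02 + delivery 316.57 + duty 42824.43 = 43594.56
Landed cost = invoice 74652.10 + 43594.56 = 118246.66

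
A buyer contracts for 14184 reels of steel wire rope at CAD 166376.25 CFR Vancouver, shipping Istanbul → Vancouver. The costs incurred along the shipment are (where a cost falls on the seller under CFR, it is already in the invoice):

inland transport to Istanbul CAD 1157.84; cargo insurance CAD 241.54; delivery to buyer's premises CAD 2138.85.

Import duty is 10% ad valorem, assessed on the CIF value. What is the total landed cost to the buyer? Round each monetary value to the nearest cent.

CFR: the seller pays costs through ocean freight to the destination port, but not insurance.
Already in the invoice (seller's account under CFR): inland to port — exclude.
CIF value = CFR price + insurance = 166376.25 + 241.54 = 166617.79
Import duty = 166617.79 × 10% = 16661.78
Buyer bears: insurance 241.54 + delivery 2138.85 + duty 16661.78 = 19042.17
Landed cost = invoice 166376.25 + 19042.17 = 185418.42

Total landed cost: CAD 185418.42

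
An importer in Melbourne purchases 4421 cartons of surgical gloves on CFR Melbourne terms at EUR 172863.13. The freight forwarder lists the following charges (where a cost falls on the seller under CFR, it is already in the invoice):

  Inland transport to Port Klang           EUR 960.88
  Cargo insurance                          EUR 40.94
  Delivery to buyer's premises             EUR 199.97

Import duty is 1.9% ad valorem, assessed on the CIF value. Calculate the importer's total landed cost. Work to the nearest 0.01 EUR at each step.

Total landed cost: EUR 176389.22

CFR: the seller pays costs through ocean freight to the destination port, but not insurance.
Already in the invoice (seller's account under CFR): inland to port — exclude.
CIF value = CFR price + insurance = 172863.13 + 40.94 = 172904.07
Import duty = 172904.07 × 1.9% = 3285.18
Buyer bears: insurance 40.94 + delivery 199.97 + duty 3285.18 = 3526.09
Landed cost = invoice 172863.13 + 3526.09 = 176389.22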